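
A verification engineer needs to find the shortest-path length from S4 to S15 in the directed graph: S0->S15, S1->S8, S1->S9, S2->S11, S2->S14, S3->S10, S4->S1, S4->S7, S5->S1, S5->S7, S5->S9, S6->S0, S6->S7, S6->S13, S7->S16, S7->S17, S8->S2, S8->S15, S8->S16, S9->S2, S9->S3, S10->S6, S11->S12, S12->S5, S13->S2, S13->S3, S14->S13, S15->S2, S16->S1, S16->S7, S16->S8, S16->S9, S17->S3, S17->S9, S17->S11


BFS layer-by-layer from S4:
  dist 0: {S4}
  dist 1: {S1, S7}
  dist 2: {S8, S9, S16, S17}
  dist 3: {S2, S3, S11, S15}
  -> S15 reached at distance 3
Shortest path length = 3

3


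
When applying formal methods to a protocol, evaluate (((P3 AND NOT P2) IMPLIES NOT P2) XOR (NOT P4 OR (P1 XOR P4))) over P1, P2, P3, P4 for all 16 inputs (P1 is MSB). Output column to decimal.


Formula: (((P3 AND NOT P2) IMPLIES NOT P2) XOR (NOT P4 OR (P1 XOR P4))) over P1, P2, P3, P4 (16 rows)
Evaluate each row (bits = P1,P2,P3,P4, MSB first):
  row 0 [0000]: (((0 AND NOT 0) IMPLIES NOT 0) XOR (NOT 0 OR (0 XOR 0))) -> 0
  row 1 [0001]: (((0 AND NOT 0) IMPLIES NOT 0) XOR (NOT 1 OR (0 XOR 1))) -> 0
  row 2 [0010]: (((1 AND NOT 0) IMPLIES NOT 0) XOR (NOT 0 OR (0 XOR 0))) -> 0
  row 3 [0011]: (((1 AND NOT 0) IMPLIES NOT 0) XOR (NOT 1 OR (0 XOR 1))) -> 0
  row 4 [0100]: (((0 AND NOT 1) IMPLIES NOT 1) XOR (NOT 0 OR (0 XOR 0))) -> 0
  row 5 [0101]: (((0 AND NOT 1) IMPLIES NOT 1) XOR (NOT 1 OR (0 XOR 1))) -> 0
  row 6 [0110]: (((1 AND NOT 1) IMPLIES NOT 1) XOR (NOT 0 OR (0 XOR 0))) -> 0
  row 7 [0111]: (((1 AND NOT 1) IMPLIES NOT 1) XOR (NOT 1 OR (0 XOR 1))) -> 0
  row 8 [1000]: (((0 AND NOT 0) IMPLIES NOT 0) XOR (NOT 0 OR (1 XOR 0))) -> 0
  row 9 [1001]: (((0 AND NOT 0) IMPLIES NOT 0) XOR (NOT 1 OR (1 XOR 1))) -> 1
  row 10 [1010]: (((1 AND NOT 0) IMPLIES NOT 0) XOR (NOT 0 OR (1 XOR 0))) -> 0
  row 11 [1011]: (((1 AND NOT 0) IMPLIES NOT 0) XOR (NOT 1 OR (1 XOR 1))) -> 1
  row 12 [1100]: (((0 AND NOT 1) IMPLIES NOT 1) XOR (NOT 0 OR (1 XOR 0))) -> 0
  row 13 [1101]: (((0 AND NOT 1) IMPLIES NOT 1) XOR (NOT 1 OR (1 XOR 1))) -> 1
  row 14 [1110]: (((1 AND NOT 1) IMPLIES NOT 1) XOR (NOT 0 OR (1 XOR 0))) -> 0
  row 15 [1111]: (((1 AND NOT 1) IMPLIES NOT 1) XOR (NOT 1 OR (1 XOR 1))) -> 1
Full result column, 4 rows per line (P1,P2 fixed per line; P3,P4 runs 00..11 left to right):
  rows 0-3 [P1,P2=00]: 0000  = hex 0
  rows 4-7 [P1,P2=01]: 0000  = hex 0
  rows 8-11 [P1,P2=10]: 0101  = hex 5
  rows 12-15 [P1,P2=11]: 0101  = hex 5
Output column (row 0 .. row 15) = 0000000001010101
Output column grouped in 4s = 0000 0000 0101 0101 = 0x0055
Convert to decimal digit by digit (value = value*16 + digit):
  0 -> 0
  0*16 + 0 = 0
  0*16 + 5 = 5
  5*16 + 5 = 85
Decimal = 85

85


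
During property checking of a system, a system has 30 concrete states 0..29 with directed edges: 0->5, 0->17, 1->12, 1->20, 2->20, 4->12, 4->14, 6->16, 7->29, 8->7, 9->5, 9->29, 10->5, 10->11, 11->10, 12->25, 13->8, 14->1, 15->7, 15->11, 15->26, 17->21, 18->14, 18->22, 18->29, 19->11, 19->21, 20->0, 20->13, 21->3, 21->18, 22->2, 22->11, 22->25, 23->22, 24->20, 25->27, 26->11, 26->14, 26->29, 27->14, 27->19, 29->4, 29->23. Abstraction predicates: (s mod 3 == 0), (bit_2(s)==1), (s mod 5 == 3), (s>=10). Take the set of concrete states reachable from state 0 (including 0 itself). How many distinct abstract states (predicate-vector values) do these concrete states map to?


BFS from 0:
Concrete reachable: {0, 1, 2, 3, 4, 5, 7, 8, 10, 11, 12, 13, 14, 17, 18, 19, 20, 21, 22, 23, 25, 27, 29}
Abstract via predicates (s mod 3 == 0), (bit_2(s)==1), (s mod 5 == 3), (s>=10):
  (0,0,0,0) <- {1, 2}
  (0,0,0,1) <- {10, 11, 17, 19, 25}
  (0,0,1,0) <- {8}
  (0,1,0,0) <- {4, 5, 7}
  (0,1,0,1) <- {14, 20, 22, 29}
  (0,1,1,1) <- {13, 23}
  (1,0,0,0) <- {0}
  (1,0,0,1) <- {27}
  (1,0,1,0) <- {3}
  (1,0,1,1) <- {18}
  (1,1,0,1) <- {12, 21}
Distinct abstract states = 11

11


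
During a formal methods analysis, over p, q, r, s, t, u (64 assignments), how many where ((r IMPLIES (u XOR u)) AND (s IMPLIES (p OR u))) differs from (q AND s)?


F1 = ((r IMPLIES (u XOR u)) AND (s IMPLIES (p OR u)))
F2 = (q AND s)
Evaluate both on each of 64 rows (bits = p,q,r,s,t,u):
  row 0 [000000]: F1=1 F2=0 (differ) -> 1
  row 1 [000001]: F1=1 F2=0 (differ) -> 1
  row 2 [000010]: F1=1 F2=0 (differ) -> 1
  row 3 [000011]: F1=1 F2=0 (differ) -> 1
  row 4 [000100]: F1=0 F2=0 -> 0
  (every remaining row is evaluated the same way; all 64 results are listed next)
Full result column, 8 rows per line (p,q,r fixed per line; s,t,u runs 000..111 left to right):
  rows 0-7 [p,q,r=000]: 11110101  (ones: 6)
  rows 8-15 [p,q,r=001]: 00000000  (ones: 0)
  rows 16-23 [p,q,r=010]: 11111010  (ones: 6)
  rows 24-31 [p,q,r=011]: 00001111  (ones: 4)
  rows 32-39 [p,q,r=100]: 11111111  (ones: 8)
  rows 40-47 [p,q,r=101]: 00000000  (ones: 0)
  rows 48-55 [p,q,r=110]: 11110000  (ones: 4)
  rows 56-63 [p,q,r=111]: 00001111  (ones: 4)
Disagreements = 6+0+6+4+8+0+4+4 = 32

32


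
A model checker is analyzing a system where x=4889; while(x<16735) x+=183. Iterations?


Step 1: x goes from 4889 toward 16735 by 183; the body runs while x<16735, so iterations = ceil((bound-start)/step)
Step 2: Distance=11846
Step 3: ceil(11846/183)=65

65


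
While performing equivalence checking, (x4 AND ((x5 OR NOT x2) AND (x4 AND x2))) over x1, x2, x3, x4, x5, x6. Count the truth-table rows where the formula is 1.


Formula: (x4 AND ((x5 OR NOT x2) AND (x4 AND x2))) over 6 vars (64 rows)
Evaluate each row (x1, x2, x3, x4, x5, x6 as bits, MSB first):
  row 0 [000000]: (0 AND ((0 OR NOT 0) AND (0 AND 0))) -> 0
  row 1 [000001]: (0 AND ((0 OR NOT 0) AND (0 AND 0))) -> 0
  row 2 [000010]: (0 AND ((1 OR NOT 0) AND (0 AND 0))) -> 0
  row 3 [000011]: (0 AND ((1 OR NOT 0) AND (0 AND 0))) -> 0
  row 4 [000100]: (1 AND ((0 OR NOT 0) AND (1 AND 0))) -> 0
  (every remaining row is evaluated the same way; all 64 results are listed next)
Full result column, 8 rows per line (x1,x2,x3 fixed per line; x4,x5,x6 runs 000..111 left to right):
  rows 0-7 [x1,x2,x3=000]: 00000000  (ones: 0)
  rows 8-15 [x1,x2,x3=001]: 00000000  (ones: 0)
  rows 16-23 [x1,x2,x3=010]: 00000011  (ones: 2)
  rows 24-31 [x1,x2,x3=011]: 00000011  (ones: 2)
  rows 32-39 [x1,x2,x3=100]: 00000000  (ones: 0)
  rows 40-47 [x1,x2,x3=101]: 00000000  (ones: 0)
  rows 48-55 [x1,x2,x3=110]: 00000011  (ones: 2)
  rows 56-63 [x1,x2,x3=111]: 00000011  (ones: 2)
Count of 1-rows = 0+0+2+2+0+0+2+2 = 8

8


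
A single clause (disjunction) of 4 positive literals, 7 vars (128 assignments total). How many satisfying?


Step 1: Total=2^7=128
Step 2: Unsat when all 4 false: 2^3=8
Step 3: Sat=128-8=120

120


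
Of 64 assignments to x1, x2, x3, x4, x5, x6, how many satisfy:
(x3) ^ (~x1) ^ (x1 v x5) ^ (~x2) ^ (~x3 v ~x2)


CNF with 5 clauses over 6 vars (64 assignments).
An assignment satisfies CNF iff every clause has >=1 true literal.
Check each row (bits = x1,x2,x3,x4,x5,x6; clause T/F shown):
  row 0 [000000]: clauses=FTFTT -> 0
  row 1 [000001]: clauses=FTFTT -> 0
  row 2 [000010]: clauses=FTTTT -> 0
  row 3 [000011]: clauses=FTTTT -> 0
  row 4 [000100]: clauses=FTFTT -> 0
  (every remaining row is evaluated the same way; all 64 results are listed next)
Full result column, 8 rows per line (x1,x2,x3 fixed per line; x4,x5,x6 runs 000..111 left to right):
  rows 0-7 [x1,x2,x3=000]: 00000000  (ones: 0)
  rows 8-15 [x1,x2,x3=001]: 00110011  (ones: 4)
  rows 16-23 [x1,x2,x3=010]: 00000000  (ones: 0)
  rows 24-31 [x1,x2,x3=011]: 00000000  (ones: 0)
  rows 32-39 [x1,x2,x3=100]: 00000000  (ones: 0)
  rows 40-47 [x1,x2,x3=101]: 00000000  (ones: 0)
  rows 48-55 [x1,x2,x3=110]: 00000000  (ones: 0)
  rows 56-63 [x1,x2,x3=111]: 00000000  (ones: 0)
Satisfying assignments = 0+4+0+0+0+0+0+0 = 4

4


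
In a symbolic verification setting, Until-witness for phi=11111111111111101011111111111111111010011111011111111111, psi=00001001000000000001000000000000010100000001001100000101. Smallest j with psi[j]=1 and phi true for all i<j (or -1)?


(phi U psi) at 0: need smallest j with psi[j]=1 and phi[i]=1 for all i in [0,j).
Scan from step 0:
  step 0: phi=1, psi=0 -> continue
  step 1: phi=1, psi=0 -> continue
  step 2: phi=1, psi=0 -> continue
  step 3: phi=1, psi=0 -> continue
  step 4: psi=1 and phi held for [0,4) -> witness found
Witness step = 4

4


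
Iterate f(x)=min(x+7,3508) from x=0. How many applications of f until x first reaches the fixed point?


Step 1: x=0, cap=3508, increment=7
Step 2: x grows by 7 each step until capped at 3508; fixed point is x=3508
Step 3: iterations = ceil(3508/7) = 502

502


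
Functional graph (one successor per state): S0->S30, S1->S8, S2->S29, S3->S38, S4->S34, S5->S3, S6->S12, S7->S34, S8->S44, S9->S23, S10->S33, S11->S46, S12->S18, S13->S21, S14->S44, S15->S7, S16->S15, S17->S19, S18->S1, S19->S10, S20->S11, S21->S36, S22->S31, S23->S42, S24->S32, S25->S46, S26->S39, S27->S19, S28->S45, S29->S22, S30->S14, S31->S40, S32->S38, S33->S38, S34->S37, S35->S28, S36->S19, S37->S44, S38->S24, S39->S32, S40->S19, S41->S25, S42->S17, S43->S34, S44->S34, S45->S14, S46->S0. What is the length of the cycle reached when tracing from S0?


Trace from S0 until a state repeats:
  S0 -> S30 -> S14 -> S44 -> S34 -> S37 -> S44
S44 first seen at step 3, revisited at step 6.
Cycle length = 6 - 3 = 3

3


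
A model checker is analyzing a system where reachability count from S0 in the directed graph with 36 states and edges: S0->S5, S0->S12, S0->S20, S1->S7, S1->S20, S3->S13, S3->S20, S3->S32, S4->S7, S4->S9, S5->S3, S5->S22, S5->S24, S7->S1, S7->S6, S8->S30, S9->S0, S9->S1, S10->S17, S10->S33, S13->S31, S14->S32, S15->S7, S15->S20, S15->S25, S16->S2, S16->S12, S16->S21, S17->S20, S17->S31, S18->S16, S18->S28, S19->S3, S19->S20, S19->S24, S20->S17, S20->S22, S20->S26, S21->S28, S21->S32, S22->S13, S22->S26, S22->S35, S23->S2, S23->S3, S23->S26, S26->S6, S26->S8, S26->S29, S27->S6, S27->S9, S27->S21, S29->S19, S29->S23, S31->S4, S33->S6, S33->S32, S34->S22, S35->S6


BFS from S0:
  layer 0: {S0}
  layer 1: {S5, S12, S20}
  layer 2: {S3, S17, S22, S24, S26}
  layer 3: {S6, S8, S13, S29, S31, S32, S35}
  layer 4: {S4, S19, S23, S30}
  layer 5: {S2, S7, S9}
  layer 6: {S1}
Reachable set: {S0, S1, S2, S3, S4, S5, S6, S7, S8, S9, S12, S13, S17, S19, S20, S22, S23, S24, S26, S29, S30, S31, S32, S35}
Count = 24

24


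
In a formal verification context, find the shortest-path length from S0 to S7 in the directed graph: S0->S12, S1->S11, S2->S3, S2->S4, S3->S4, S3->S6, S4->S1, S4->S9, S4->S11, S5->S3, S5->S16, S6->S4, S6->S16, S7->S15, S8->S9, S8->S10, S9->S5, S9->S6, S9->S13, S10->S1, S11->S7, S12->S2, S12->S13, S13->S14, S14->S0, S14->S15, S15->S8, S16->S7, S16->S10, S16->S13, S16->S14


BFS layer-by-layer from S0:
  dist 0: {S0}
  dist 1: {S12}
  dist 2: {S2, S13}
  dist 3: {S3, S4, S14}
  dist 4: {S1, S6, S9, S11, S15}
  dist 5: {S5, S7, S8, S16}
  -> S7 reached at distance 5
Shortest path length = 5

5


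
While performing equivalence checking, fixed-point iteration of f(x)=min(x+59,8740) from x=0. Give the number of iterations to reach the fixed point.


Step 1: x=0, cap=8740, increment=59
Step 2: x grows by 59 each step until capped at 8740; fixed point is x=8740
Step 3: iterations = ceil(8740/59) = 149

149


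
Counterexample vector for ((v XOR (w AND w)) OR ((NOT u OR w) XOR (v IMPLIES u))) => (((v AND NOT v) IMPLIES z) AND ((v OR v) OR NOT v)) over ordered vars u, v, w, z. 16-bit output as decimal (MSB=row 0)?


F1 = ((v XOR (w AND w)) OR ((NOT u OR w) XOR (v IMPLIES u)))
F2 = (((v AND NOT v) IMPLIES z) AND ((v OR v) OR NOT v))
Counterexample to F1=>F2 is where F1=1 and F2=0.
Evaluate each row (bits = u,v,w,z, MSB first):
  row 0 [0000]: F1=0 F2=1 -> F1&~F2 -> 0
  row 1 [0001]: F1=0 F2=1 -> F1&~F2 -> 0
  row 2 [0010]: F1=1 F2=1 -> F1&~F2 -> 0
  row 3 [0011]: F1=1 F2=1 -> F1&~F2 -> 0
  row 4 [0100]: F1=1 F2=1 -> F1&~F2 -> 0
  row 5 [0101]: F1=1 F2=1 -> F1&~F2 -> 0
  row 6 [0110]: F1=1 F2=1 -> F1&~F2 -> 0
  row 7 [0111]: F1=1 F2=1 -> F1&~F2 -> 0
  row 8 [1000]: F1=1 F2=1 -> F1&~F2 -> 0
  row 9 [1001]: F1=1 F2=1 -> F1&~F2 -> 0
  row 10 [1010]: F1=1 F2=1 -> F1&~F2 -> 0
  row 11 [1011]: F1=1 F2=1 -> F1&~F2 -> 0
  row 12 [1100]: F1=1 F2=1 -> F1&~F2 -> 0
  row 13 [1101]: F1=1 F2=1 -> F1&~F2 -> 0
  row 14 [1110]: F1=0 F2=1 -> F1&~F2 -> 0
  row 15 [1111]: F1=0 F2=1 -> F1&~F2 -> 0
Full result column, 4 rows per line (u,v fixed per line; w,z runs 00..11 left to right):
  rows 0-3 [u,v=00]: 0000  = hex 0
  rows 4-7 [u,v=01]: 0000  = hex 0
  rows 8-11 [u,v=10]: 0000  = hex 0
  rows 12-15 [u,v=11]: 0000  = hex 0
Counterexample vector (row 0 .. row 15) = 0000000000000000
Output column grouped in 4s = 0000 0000 0000 0000 = 0x0000
Convert to decimal digit by digit (value = value*16 + digit):
  0 -> 0
  0*16 + 0 = 0
  0*16 + 0 = 0
  0*16 + 0 = 0
Decimal = 0

0


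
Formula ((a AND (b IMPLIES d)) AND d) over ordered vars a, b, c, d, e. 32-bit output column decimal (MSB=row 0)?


Formula: ((a AND (b IMPLIES d)) AND d) over a, b, c, d, e (32 rows)
Evaluate each row (bits = a,b,c,d,e, MSB first):
  row 0 [00000]: ((0 AND (0 IMPLIES 0)) AND 0) -> 0
  row 1 [00001]: ((0 AND (0 IMPLIES 0)) AND 0) -> 0
  row 2 [00010]: ((0 AND (0 IMPLIES 1)) AND 1) -> 0
  row 3 [00011]: ((0 AND (0 IMPLIES 1)) AND 1) -> 0
  row 4 [00100]: ((0 AND (0 IMPLIES 0)) AND 0) -> 0
  row 5 [00101]: ((0 AND (0 IMPLIES 0)) AND 0) -> 0
  row 6 [00110]: ((0 AND (0 IMPLIES 1)) AND 1) -> 0
  row 7 [00111]: ((0 AND (0 IMPLIES 1)) AND 1) -> 0
  row 8 [01000]: ((0 AND (1 IMPLIES 0)) AND 0) -> 0
  row 9 [01001]: ((0 AND (1 IMPLIES 0)) AND 0) -> 0
  row 10 [01010]: ((0 AND (1 IMPLIES 1)) AND 1) -> 0
  row 11 [01011]: ((0 AND (1 IMPLIES 1)) AND 1) -> 0
  row 12 [01100]: ((0 AND (1 IMPLIES 0)) AND 0) -> 0
  row 13 [01101]: ((0 AND (1 IMPLIES 0)) AND 0) -> 0
  row 14 [01110]: ((0 AND (1 IMPLIES 1)) AND 1) -> 0
  row 15 [01111]: ((0 AND (1 IMPLIES 1)) AND 1) -> 0
  row 16 [10000]: ((1 AND (0 IMPLIES 0)) AND 0) -> 0
  row 17 [10001]: ((1 AND (0 IMPLIES 0)) AND 0) -> 0
  row 18 [10010]: ((1 AND (0 IMPLIES 1)) AND 1) -> 1
  row 19 [10011]: ((1 AND (0 IMPLIES 1)) AND 1) -> 1
  row 20 [10100]: ((1 AND (0 IMPLIES 0)) AND 0) -> 0
  row 21 [10101]: ((1 AND (0 IMPLIES 0)) AND 0) -> 0
  row 22 [10110]: ((1 AND (0 IMPLIES 1)) AND 1) -> 1
  row 23 [10111]: ((1 AND (0 IMPLIES 1)) AND 1) -> 1
  row 24 [11000]: ((1 AND (1 IMPLIES 0)) AND 0) -> 0
  row 25 [11001]: ((1 AND (1 IMPLIES 0)) AND 0) -> 0
  row 26 [11010]: ((1 AND (1 IMPLIES 1)) AND 1) -> 1
  row 27 [11011]: ((1 AND (1 IMPLIES 1)) AND 1) -> 1
  row 28 [11100]: ((1 AND (1 IMPLIES 0)) AND 0) -> 0
  row 29 [11101]: ((1 AND (1 IMPLIES 0)) AND 0) -> 0
  row 30 [11110]: ((1 AND (1 IMPLIES 1)) AND 1) -> 1
  row 31 [11111]: ((1 AND (1 IMPLIES 1)) AND 1) -> 1
Full result column, 4 rows per line (a,b,c fixed per line; d,e runs 00..11 left to right):
  rows 0-3 [a,b,c=000]: 0000  = hex 0
  rows 4-7 [a,b,c=001]: 0000  = hex 0
  rows 8-11 [a,b,c=010]: 0000  = hex 0
  rows 12-15 [a,b,c=011]: 0000  = hex 0
  rows 16-19 [a,b,c=100]: 0011  = hex 3
  rows 20-23 [a,b,c=101]: 0011  = hex 3
  rows 24-27 [a,b,c=110]: 0011  = hex 3
  rows 28-31 [a,b,c=111]: 0011  = hex 3
Output column (row 0 .. row 31) = 00000000000000000011001100110011
Output column grouped in 4s = 0000 0000 0000 0000 0011 0011 0011 0011 = 0x00003333
Convert to decimal digit by digit (value = value*16 + digit):
  0 -> 0
  0*16 + 0 = 0
  0*16 + 0 = 0
  0*16 + 0 = 0
  0*16 + 3 = 3
  3*16 + 3 = 51
  51*16 + 3 = 819
  819*16 + 3 = 13107
Decimal = 13107

13107


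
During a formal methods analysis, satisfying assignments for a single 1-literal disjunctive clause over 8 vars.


Step 1: Total=2^8=256
Step 2: Unsat when all 1 false: 2^7=128
Step 3: Sat=256-128=128

128


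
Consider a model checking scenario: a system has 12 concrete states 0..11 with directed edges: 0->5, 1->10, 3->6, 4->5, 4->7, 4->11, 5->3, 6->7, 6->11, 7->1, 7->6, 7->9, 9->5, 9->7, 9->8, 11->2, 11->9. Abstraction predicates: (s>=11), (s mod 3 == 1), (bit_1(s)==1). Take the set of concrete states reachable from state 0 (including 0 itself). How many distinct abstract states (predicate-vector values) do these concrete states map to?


BFS from 0:
Concrete reachable: {0, 1, 2, 3, 5, 6, 7, 8, 9, 10, 11}
Abstract via predicates (s>=11), (s mod 3 == 1), (bit_1(s)==1):
  (0,0,0) <- {0, 5, 8, 9}
  (0,0,1) <- {2, 3, 6}
  (0,1,0) <- {1}
  (0,1,1) <- {7, 10}
  (1,0,1) <- {11}
Distinct abstract states = 5

5


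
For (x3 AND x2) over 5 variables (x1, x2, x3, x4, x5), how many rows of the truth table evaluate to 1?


Formula: (x3 AND x2) over 5 vars (32 rows)
Evaluate each row (x1, x2, x3, x4, x5 as bits, MSB first):
  row 0 [00000]: (0 AND 0) -> 0
  row 1 [00001]: (0 AND 0) -> 0
  row 2 [00010]: (0 AND 0) -> 0
  row 3 [00011]: (0 AND 0) -> 0
  row 4 [00100]: (1 AND 0) -> 0
  row 5 [00101]: (1 AND 0) -> 0
  row 6 [00110]: (1 AND 0) -> 0
  row 7 [00111]: (1 AND 0) -> 0
  row 8 [01000]: (0 AND 1) -> 0
  row 9 [01001]: (0 AND 1) -> 0
  row 10 [01010]: (0 AND 1) -> 0
  row 11 [01011]: (0 AND 1) -> 0
  row 12 [01100]: (1 AND 1) -> 1
  row 13 [01101]: (1 AND 1) -> 1
  row 14 [01110]: (1 AND 1) -> 1
  row 15 [01111]: (1 AND 1) -> 1
  row 16 [10000]: (0 AND 0) -> 0
  row 17 [10001]: (0 AND 0) -> 0
  row 18 [10010]: (0 AND 0) -> 0
  row 19 [10011]: (0 AND 0) -> 0
  row 20 [10100]: (1 AND 0) -> 0
  row 21 [10101]: (1 AND 0) -> 0
  row 22 [10110]: (1 AND 0) -> 0
  row 23 [10111]: (1 AND 0) -> 0
  row 24 [11000]: (0 AND 1) -> 0
  row 25 [11001]: (0 AND 1) -> 0
  row 26 [11010]: (0 AND 1) -> 0
  row 27 [11011]: (0 AND 1) -> 0
  row 28 [11100]: (1 AND 1) -> 1
  row 29 [11101]: (1 AND 1) -> 1
  row 30 [11110]: (1 AND 1) -> 1
  row 31 [11111]: (1 AND 1) -> 1
Full result column, 8 rows per line (x1,x2 fixed per line; x3,x4,x5 runs 000..111 left to right):
  rows 0-7 [x1,x2=00]: 00000000  (ones: 0)
  rows 8-15 [x1,x2=01]: 00001111  (ones: 4)
  rows 16-23 [x1,x2=10]: 00000000  (ones: 0)
  rows 24-31 [x1,x2=11]: 00001111  (ones: 4)
Count of 1-rows = 0+4+0+4 = 8

8


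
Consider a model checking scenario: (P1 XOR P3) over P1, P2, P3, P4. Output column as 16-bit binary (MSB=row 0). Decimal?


Formula: (P1 XOR P3) over P1, P2, P3, P4 (16 rows)
Evaluate each row (bits = P1,P2,P3,P4, MSB first):
  row 0 [0000]: (0 XOR 0) -> 0
  row 1 [0001]: (0 XOR 0) -> 0
  row 2 [0010]: (0 XOR 1) -> 1
  row 3 [0011]: (0 XOR 1) -> 1
  row 4 [0100]: (0 XOR 0) -> 0
  row 5 [0101]: (0 XOR 0) -> 0
  row 6 [0110]: (0 XOR 1) -> 1
  row 7 [0111]: (0 XOR 1) -> 1
  row 8 [1000]: (1 XOR 0) -> 1
  row 9 [1001]: (1 XOR 0) -> 1
  row 10 [1010]: (1 XOR 1) -> 0
  row 11 [1011]: (1 XOR 1) -> 0
  row 12 [1100]: (1 XOR 0) -> 1
  row 13 [1101]: (1 XOR 0) -> 1
  row 14 [1110]: (1 XOR 1) -> 0
  row 15 [1111]: (1 XOR 1) -> 0
Full result column, 4 rows per line (P1,P2 fixed per line; P3,P4 runs 00..11 left to right):
  rows 0-3 [P1,P2=00]: 0011  = hex 3
  rows 4-7 [P1,P2=01]: 0011  = hex 3
  rows 8-11 [P1,P2=10]: 1100  = hex C
  rows 12-15 [P1,P2=11]: 1100  = hex C
Output column (row 0 .. row 15) = 0011001111001100
Output column grouped in 4s = 0011 0011 1100 1100 = 0x33CC
Convert to decimal digit by digit (value = value*16 + digit):
  3 -> 3
  3*16 + 3 = 51
  51*16 + 12 (C) = 828
  828*16 + 12 (C) = 13260
Decimal = 13260

13260


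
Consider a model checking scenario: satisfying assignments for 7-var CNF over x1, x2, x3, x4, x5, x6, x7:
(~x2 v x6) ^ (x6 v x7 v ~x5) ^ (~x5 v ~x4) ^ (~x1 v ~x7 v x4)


CNF with 4 clauses over 7 vars (128 assignments).
An assignment satisfies CNF iff every clause has >=1 true literal.
Check each row (bits = x1,x2,x3,x4,x5,x6,x7; clause T/F shown):
  row 0 [0000000]: clauses=TTTT -> 1
  row 1 [0000001]: clauses=TTTT -> 1
  row 2 [0000010]: clauses=TTTT -> 1
  row 3 [0000011]: clauses=TTTT -> 1
  row 4 [0000100]: clauses=TFTT -> 0
  (every remaining row is evaluated the same way; all 128 results are listed next)
Full result column, 8 rows per line (x1,x2,x3,x4 fixed per line; x5,x6,x7 runs 000..111 left to right):
  rows 0-7 [x1,x2,x3,x4=0000]: 11110111  (ones: 7)
  rows 8-15 [x1,x2,x3,x4=0001]: 11110000  (ones: 4)
  rows 16-23 [x1,x2,x3,x4=0010]: 11110111  (ones: 7)
  rows 24-31 [x1,x2,x3,x4=0011]: 11110000  (ones: 4)
  rows 32-39 [x1,x2,x3,x4=0100]: 00110011  (ones: 4)
  rows 40-47 [x1,x2,x3,x4=0101]: 00110000  (ones: 2)
  rows 48-55 [x1,x2,x3,x4=0110]: 00110011  (ones: 4)
  rows 56-63 [x1,x2,x3,x4=0111]: 00110000  (ones: 2)
  rows 64-71 [x1,x2,x3,x4=1000]: 10100010  (ones: 3)
  rows 72-79 [x1,x2,x3,x4=1001]: 11110000  (ones: 4)
  rows 80-87 [x1,x2,x3,x4=1010]: 10100010  (ones: 3)
  rows 88-95 [x1,x2,x3,x4=1011]: 11110000  (ones: 4)
  rows 96-103 [x1,x2,x3,x4=1100]: 00100010  (ones: 2)
  rows 104-111 [x1,x2,x3,x4=1101]: 00110000  (ones: 2)
  rows 112-119 [x1,x2,x3,x4=1110]: 00100010  (ones: 2)
  rows 120-127 [x1,x2,x3,x4=1111]: 00110000  (ones: 2)
Satisfying assignments = 7+4+7+4+4+2+4+2+3+4+3+4+2+2+2+2 = 56

56


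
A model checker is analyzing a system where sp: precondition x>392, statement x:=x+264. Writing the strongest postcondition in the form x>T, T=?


Formula: sp(P, x:=E) = exists old_x. (x = E[old_x/x]) AND P[old_x/x] (old_x is the value of x before the assignment; eliminate old_x by solving x = E[old_x/x] for old_x)
Step 1: Precondition P: x>392, i.e. old_x > 392
Step 2: Assignment gives x = old_x + 264, so old_x = x - 264
Step 3: Substitute into P: x - 264 > 392
Step 4: Simplify: x > 392+264 = 656

656


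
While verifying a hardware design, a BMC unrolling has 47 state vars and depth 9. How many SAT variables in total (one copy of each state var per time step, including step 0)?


BMC unrolls to depth k, creating one copy of each state var for steps 0..k.
Step count = 9 + 1 = 10 (steps 0 through 9)
Vars per step = 47
Total = 47 * 10 = 470

470


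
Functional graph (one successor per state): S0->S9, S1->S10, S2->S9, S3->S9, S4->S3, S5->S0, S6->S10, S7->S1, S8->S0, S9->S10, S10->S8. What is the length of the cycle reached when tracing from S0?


Trace from S0 until a state repeats:
  S0 -> S9 -> S10 -> S8 -> S0
S0 first seen at step 0, revisited at step 4.
Cycle length = 4 - 0 = 4

4


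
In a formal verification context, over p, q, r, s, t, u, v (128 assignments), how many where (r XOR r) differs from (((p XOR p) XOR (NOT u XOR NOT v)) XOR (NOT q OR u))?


F1 = (r XOR r)
F2 = (((p XOR p) XOR (NOT u XOR NOT v)) XOR (NOT q OR u))
Evaluate both on each of 128 rows (bits = p,q,r,s,t,u,v):
  row 0 [0000000]: F1=0 F2=1 (differ) -> 1
  row 1 [0000001]: F1=0 F2=0 -> 0
  row 2 [0000010]: F1=0 F2=0 -> 0
  row 3 [0000011]: F1=0 F2=1 (differ) -> 1
  row 4 [0000100]: F1=0 F2=1 (differ) -> 1
  (every remaining row is evaluated the same way; all 128 results are listed next)
Full result column, 8 rows per line (p,q,r,s fixed per line; t,u,v runs 000..111 left to right):
  rows 0-7 [p,q,r,s=0000]: 10011001  (ones: 4)
  rows 8-15 [p,q,r,s=0001]: 10011001  (ones: 4)
  rows 16-23 [p,q,r,s=0010]: 10011001  (ones: 4)
  rows 24-31 [p,q,r,s=0011]: 10011001  (ones: 4)
  rows 32-39 [p,q,r,s=0100]: 01010101  (ones: 4)
  rows 40-47 [p,q,r,s=0101]: 01010101  (ones: 4)
  rows 48-55 [p,q,r,s=0110]: 01010101  (ones: 4)
  rows 56-63 [p,q,r,s=0111]: 01010101  (ones: 4)
  rows 64-71 [p,q,r,s=1000]: 10011001  (ones: 4)
  rows 72-79 [p,q,r,s=1001]: 10011001  (ones: 4)
  rows 80-87 [p,q,r,s=1010]: 10011001  (ones: 4)
  rows 88-95 [p,q,r,s=1011]: 10011001  (ones: 4)
  rows 96-103 [p,q,r,s=1100]: 01010101  (ones: 4)
  rows 104-111 [p,q,r,s=1101]: 01010101  (ones: 4)
  rows 112-119 [p,q,r,s=1110]: 01010101  (ones: 4)
  rows 120-127 [p,q,r,s=1111]: 01010101  (ones: 4)
Disagreements = 4+4+4+4+4+4+4+4+4+4+4+4+4+4+4+4 = 64

64


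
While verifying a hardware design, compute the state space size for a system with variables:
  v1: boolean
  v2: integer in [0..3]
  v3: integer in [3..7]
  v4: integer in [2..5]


State space = product of domain sizes of all variables.
Domain sizes:
  v1 (boolean): 2
  v2 (integer in [0..3]): 4
  v3 (integer in [3..7]): 5
  v4 (integer in [2..5]): 4
Product = 2 * 4 * 5 * 4 = 160

160


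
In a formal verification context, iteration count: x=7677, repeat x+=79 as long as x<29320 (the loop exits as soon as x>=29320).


Step 1: x goes from 7677 toward 29320 by 79; the body runs while x<29320, so iterations = ceil((bound-start)/step)
Step 2: Distance=21643
Step 3: ceil(21643/79)=274

274


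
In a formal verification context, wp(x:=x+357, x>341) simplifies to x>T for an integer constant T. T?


Formula: wp(x:=E, P) = P[E/x] (substitute E for x in postcondition)
Step 1: Postcondition: x>341
Step 2: Substitute x+357 for x: x+357>341
Step 3: Solve for x: x > 341-357 = -16

-16


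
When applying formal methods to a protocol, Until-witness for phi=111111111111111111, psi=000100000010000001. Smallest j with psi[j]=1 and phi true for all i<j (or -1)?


(phi U psi) at 0: need smallest j with psi[j]=1 and phi[i]=1 for all i in [0,j).
Scan from step 0:
  step 0: phi=1, psi=0 -> continue
  step 1: phi=1, psi=0 -> continue
  step 2: phi=1, psi=0 -> continue
  step 3: psi=1 and phi held for [0,3) -> witness found
Witness step = 3

3


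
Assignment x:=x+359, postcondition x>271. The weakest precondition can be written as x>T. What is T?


Formula: wp(x:=E, P) = P[E/x] (substitute E for x in postcondition)
Step 1: Postcondition: x>271
Step 2: Substitute x+359 for x: x+359>271
Step 3: Solve for x: x > 271-359 = -88

-88


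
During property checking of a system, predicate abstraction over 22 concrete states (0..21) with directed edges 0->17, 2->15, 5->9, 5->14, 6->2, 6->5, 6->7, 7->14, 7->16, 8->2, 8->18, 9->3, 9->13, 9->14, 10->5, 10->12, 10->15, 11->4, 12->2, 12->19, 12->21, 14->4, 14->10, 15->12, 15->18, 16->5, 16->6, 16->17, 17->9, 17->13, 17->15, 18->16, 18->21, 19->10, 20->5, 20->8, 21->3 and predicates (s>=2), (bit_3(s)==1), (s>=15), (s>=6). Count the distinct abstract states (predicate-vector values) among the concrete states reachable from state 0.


BFS from 0:
Concrete reachable: {0, 2, 3, 4, 5, 6, 7, 9, 10, 12, 13, 14, 15, 16, 17, 18, 19, 21}
Abstract via predicates (s>=2), (bit_3(s)==1), (s>=15), (s>=6):
  (0,0,0,0) <- {0}
  (1,0,0,0) <- {2, 3, 4, 5}
  (1,0,0,1) <- {6, 7}
  (1,0,1,1) <- {16, 17, 18, 19, 21}
  (1,1,0,1) <- {9, 10, 12, 13, 14}
  (1,1,1,1) <- {15}
Distinct abstract states = 6

6


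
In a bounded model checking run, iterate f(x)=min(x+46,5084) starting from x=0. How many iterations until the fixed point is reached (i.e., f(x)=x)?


Step 1: x=0, cap=5084, increment=46
Step 2: x grows by 46 each step until capped at 5084; fixed point is x=5084
Step 3: iterations = ceil(5084/46) = 111

111


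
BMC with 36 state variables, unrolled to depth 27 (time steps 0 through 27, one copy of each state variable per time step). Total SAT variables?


BMC unrolls to depth k, creating one copy of each state var for steps 0..k.
Step count = 27 + 1 = 28 (steps 0 through 27)
Vars per step = 36
Total = 36 * 28 = 1008

1008


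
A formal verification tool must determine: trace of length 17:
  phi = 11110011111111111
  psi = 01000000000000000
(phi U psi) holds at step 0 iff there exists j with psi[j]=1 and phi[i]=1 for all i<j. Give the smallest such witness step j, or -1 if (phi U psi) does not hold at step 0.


(phi U psi) at 0: need smallest j with psi[j]=1 and phi[i]=1 for all i in [0,j).
Scan from step 0:
  step 0: phi=1, psi=0 -> continue
  step 1: psi=1 and phi held for [0,1) -> witness found
Witness step = 1

1


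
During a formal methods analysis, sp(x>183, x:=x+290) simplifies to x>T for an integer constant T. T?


Formula: sp(P, x:=E) = exists old_x. (x = E[old_x/x]) AND P[old_x/x] (old_x is the value of x before the assignment; eliminate old_x by solving x = E[old_x/x] for old_x)
Step 1: Precondition P: x>183, i.e. old_x > 183
Step 2: Assignment gives x = old_x + 290, so old_x = x - 290
Step 3: Substitute into P: x - 290 > 183
Step 4: Simplify: x > 183+290 = 473

473


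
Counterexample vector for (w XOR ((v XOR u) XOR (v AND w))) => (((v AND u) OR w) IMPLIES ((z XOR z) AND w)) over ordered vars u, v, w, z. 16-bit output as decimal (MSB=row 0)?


F1 = (w XOR ((v XOR u) XOR (v AND w)))
F2 = (((v AND u) OR w) IMPLIES ((z XOR z) AND w))
Counterexample to F1=>F2 is where F1=1 and F2=0.
Evaluate each row (bits = u,v,w,z, MSB first):
  row 0 [0000]: F1=0 F2=1 -> F1&~F2 -> 0
  row 1 [0001]: F1=0 F2=1 -> F1&~F2 -> 0
  row 2 [0010]: F1=1 F2=0 -> F1&~F2 -> 1
  row 3 [0011]: F1=1 F2=0 -> F1&~F2 -> 1
  row 4 [0100]: F1=1 F2=1 -> F1&~F2 -> 0
  row 5 [0101]: F1=1 F2=1 -> F1&~F2 -> 0
  row 6 [0110]: F1=1 F2=0 -> F1&~F2 -> 1
  row 7 [0111]: F1=1 F2=0 -> F1&~F2 -> 1
  row 8 [1000]: F1=1 F2=1 -> F1&~F2 -> 0
  row 9 [1001]: F1=1 F2=1 -> F1&~F2 -> 0
  row 10 [1010]: F1=0 F2=0 -> F1&~F2 -> 0
  row 11 [1011]: F1=0 F2=0 -> F1&~F2 -> 0
  row 12 [1100]: F1=0 F2=0 -> F1&~F2 -> 0
  row 13 [1101]: F1=0 F2=0 -> F1&~F2 -> 0
  row 14 [1110]: F1=0 F2=0 -> F1&~F2 -> 0
  row 15 [1111]: F1=0 F2=0 -> F1&~F2 -> 0
Full result column, 4 rows per line (u,v fixed per line; w,z runs 00..11 left to right):
  rows 0-3 [u,v=00]: 0011  = hex 3
  rows 4-7 [u,v=01]: 0011  = hex 3
  rows 8-11 [u,v=10]: 0000  = hex 0
  rows 12-15 [u,v=11]: 0000  = hex 0
Counterexample vector (row 0 .. row 15) = 0011001100000000
Output column grouped in 4s = 0011 0011 0000 0000 = 0x3300
Convert to decimal digit by digit (value = value*16 + digit):
  3 -> 3
  3*16 + 3 = 51
  51*16 + 0 = 816
  816*16 + 0 = 13056
Decimal = 13056

13056


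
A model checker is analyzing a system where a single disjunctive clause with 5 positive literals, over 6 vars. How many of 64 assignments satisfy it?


Step 1: Total=2^6=64
Step 2: Unsat when all 5 false: 2^1=2
Step 3: Sat=64-2=62

62


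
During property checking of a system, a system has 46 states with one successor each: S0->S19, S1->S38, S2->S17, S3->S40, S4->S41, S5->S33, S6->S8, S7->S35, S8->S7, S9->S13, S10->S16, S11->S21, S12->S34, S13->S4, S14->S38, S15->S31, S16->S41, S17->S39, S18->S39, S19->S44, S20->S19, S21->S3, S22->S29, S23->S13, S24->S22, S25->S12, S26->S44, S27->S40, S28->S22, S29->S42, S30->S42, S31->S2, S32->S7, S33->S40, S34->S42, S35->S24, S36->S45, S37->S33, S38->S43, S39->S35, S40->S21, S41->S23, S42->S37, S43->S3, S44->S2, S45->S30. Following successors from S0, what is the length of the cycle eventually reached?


Trace from S0 until a state repeats:
  S0 -> S19 -> S44 -> S2 -> S17 -> S39 -> S35 -> S24 -> S22 -> S29 -> S42 -> S37 -> S33 -> S40 -> S21 -> S3 -> S40
S40 first seen at step 13, revisited at step 16.
Cycle length = 16 - 13 = 3

3


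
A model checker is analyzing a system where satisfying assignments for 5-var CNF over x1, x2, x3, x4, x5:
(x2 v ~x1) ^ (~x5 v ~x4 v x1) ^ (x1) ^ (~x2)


CNF with 4 clauses over 5 vars (32 assignments).
An assignment satisfies CNF iff every clause has >=1 true literal.
Check each row (bits = x1,x2,x3,x4,x5; clause T/F shown):
  row 0 [00000]: clauses=TTFT -> 0
  row 1 [00001]: clauses=TTFT -> 0
  row 2 [00010]: clauses=TTFT -> 0
  row 3 [00011]: clauses=TFFT -> 0
  row 4 [00100]: clauses=TTFT -> 0
  row 5 [00101]: clauses=TTFT -> 0
  row 6 [00110]: clauses=TTFT -> 0
  row 7 [00111]: clauses=TFFT -> 0
  row 8 [01000]: clauses=TTFF -> 0
  row 9 [01001]: clauses=TTFF -> 0
  row 10 [01010]: clauses=TTFF -> 0
  row 11 [01011]: clauses=TFFF -> 0
  row 12 [01100]: clauses=TTFF -> 0
  row 13 [01101]: clauses=TTFF -> 0
  row 14 [01110]: clauses=TTFF -> 0
  row 15 [01111]: clauses=TFFF -> 0
  row 16 [10000]: clauses=FTTT -> 0
  row 17 [10001]: clauses=FTTT -> 0
  row 18 [10010]: clauses=FTTT -> 0
  row 19 [10011]: clauses=FTTT -> 0
  row 20 [10100]: clauses=FTTT -> 0
  row 21 [10101]: clauses=FTTT -> 0
  row 22 [10110]: clauses=FTTT -> 0
  row 23 [10111]: clauses=FTTT -> 0
  row 24 [11000]: clauses=TTTF -> 0
  row 25 [11001]: clauses=TTTF -> 0
  row 26 [11010]: clauses=TTTF -> 0
  row 27 [11011]: clauses=TTTF -> 0
  row 28 [11100]: clauses=TTTF -> 0
  row 29 [11101]: clauses=TTTF -> 0
  row 30 [11110]: clauses=TTTF -> 0
  row 31 [11111]: clauses=TTTF -> 0
Full result column, 8 rows per line (x1,x2 fixed per line; x3,x4,x5 runs 000..111 left to right):
  rows 0-7 [x1,x2=00]: 00000000  (ones: 0)
  rows 8-15 [x1,x2=01]: 00000000  (ones: 0)
  rows 16-23 [x1,x2=10]: 00000000  (ones: 0)
  rows 24-31 [x1,x2=11]: 00000000  (ones: 0)
Satisfying assignments = 0+0+0+0 = 0

0


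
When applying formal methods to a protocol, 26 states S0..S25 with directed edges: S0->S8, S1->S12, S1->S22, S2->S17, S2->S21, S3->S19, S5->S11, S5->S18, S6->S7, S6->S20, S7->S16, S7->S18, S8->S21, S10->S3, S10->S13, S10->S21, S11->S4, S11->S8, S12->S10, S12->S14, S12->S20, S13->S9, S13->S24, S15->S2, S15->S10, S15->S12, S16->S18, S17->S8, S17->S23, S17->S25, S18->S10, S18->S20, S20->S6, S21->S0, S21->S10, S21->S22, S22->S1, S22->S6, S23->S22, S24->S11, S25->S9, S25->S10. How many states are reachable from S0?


BFS from S0:
  layer 0: {S0}
  layer 1: {S8}
  layer 2: {S21}
  layer 3: {S10, S22}
  layer 4: {S1, S3, S6, S13}
  layer 5: {S7, S9, S12, S19, S20, S24}
  layer 6: {S11, S14, S16, S18}
  layer 7: {S4}
Reachable set: {S0, S1, S3, S4, S6, S7, S8, S9, S10, S11, S12, S13, S14, S16, S18, S19, S20, S21, S22, S24}
Count = 20

20


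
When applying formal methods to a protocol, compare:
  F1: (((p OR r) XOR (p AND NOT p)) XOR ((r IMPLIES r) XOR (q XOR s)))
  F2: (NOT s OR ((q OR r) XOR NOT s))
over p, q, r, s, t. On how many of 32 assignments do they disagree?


F1 = (((p OR r) XOR (p AND NOT p)) XOR ((r IMPLIES r) XOR (q XOR s)))
F2 = (NOT s OR ((q OR r) XOR NOT s))
Evaluate both on each of 32 rows (bits = p,q,r,s,t):
  row 0 [00000]: F1=1 F2=1 -> 0
  row 1 [00001]: F1=1 F2=1 -> 0
  row 2 [00010]: F1=0 F2=0 -> 0
  row 3 [00011]: F1=0 F2=0 -> 0
  row 4 [00100]: F1=0 F2=1 (differ) -> 1
  row 5 [00101]: F1=0 F2=1 (differ) -> 1
  row 6 [00110]: F1=1 F2=1 -> 0
  row 7 [00111]: F1=1 F2=1 -> 0
  row 8 [01000]: F1=0 F2=1 (differ) -> 1
  row 9 [01001]: F1=0 F2=1 (differ) -> 1
  row 10 [01010]: F1=1 F2=1 -> 0
  row 11 [01011]: F1=1 F2=1 -> 0
  row 12 [01100]: F1=1 F2=1 -> 0
  row 13 [01101]: F1=1 F2=1 -> 0
  row 14 [01110]: F1=0 F2=1 (differ) -> 1
  row 15 [01111]: F1=0 F2=1 (differ) -> 1
  row 16 [10000]: F1=0 F2=1 (differ) -> 1
  row 17 [10001]: F1=0 F2=1 (differ) -> 1
  row 18 [10010]: F1=1 F2=0 (differ) -> 1
  row 19 [10011]: F1=1 F2=0 (differ) -> 1
  row 20 [10100]: F1=0 F2=1 (differ) -> 1
  row 21 [10101]: F1=0 F2=1 (differ) -> 1
  row 22 [10110]: F1=1 F2=1 -> 0
  row 23 [10111]: F1=1 F2=1 -> 0
  row 24 [11000]: F1=1 F2=1 -> 0
  row 25 [11001]: F1=1 F2=1 -> 0
  row 26 [11010]: F1=0 F2=1 (differ) -> 1
  row 27 [11011]: F1=0 F2=1 (differ) -> 1
  row 28 [11100]: F1=1 F2=1 -> 0
  row 29 [11101]: F1=1 F2=1 -> 0
  row 30 [11110]: F1=0 F2=1 (differ) -> 1
  row 31 [11111]: F1=0 F2=1 (differ) -> 1
Full result column, 8 rows per line (p,q fixed per line; r,s,t runs 000..111 left to right):
  rows 0-7 [p,q=00]: 00001100  (ones: 2)
  rows 8-15 [p,q=01]: 11000011  (ones: 4)
  rows 16-23 [p,q=10]: 11111100  (ones: 6)
  rows 24-31 [p,q=11]: 00110011  (ones: 4)
Disagreements = 2+4+6+4 = 16

16


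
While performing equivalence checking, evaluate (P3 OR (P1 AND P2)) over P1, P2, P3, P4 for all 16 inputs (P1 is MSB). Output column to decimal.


Formula: (P3 OR (P1 AND P2)) over P1, P2, P3, P4 (16 rows)
Evaluate each row (bits = P1,P2,P3,P4, MSB first):
  row 0 [0000]: (0 OR (0 AND 0)) -> 0
  row 1 [0001]: (0 OR (0 AND 0)) -> 0
  row 2 [0010]: (1 OR (0 AND 0)) -> 1
  row 3 [0011]: (1 OR (0 AND 0)) -> 1
  row 4 [0100]: (0 OR (0 AND 1)) -> 0
  row 5 [0101]: (0 OR (0 AND 1)) -> 0
  row 6 [0110]: (1 OR (0 AND 1)) -> 1
  row 7 [0111]: (1 OR (0 AND 1)) -> 1
  row 8 [1000]: (0 OR (1 AND 0)) -> 0
  row 9 [1001]: (0 OR (1 AND 0)) -> 0
  row 10 [1010]: (1 OR (1 AND 0)) -> 1
  row 11 [1011]: (1 OR (1 AND 0)) -> 1
  row 12 [1100]: (0 OR (1 AND 1)) -> 1
  row 13 [1101]: (0 OR (1 AND 1)) -> 1
  row 14 [1110]: (1 OR (1 AND 1)) -> 1
  row 15 [1111]: (1 OR (1 AND 1)) -> 1
Full result column, 4 rows per line (P1,P2 fixed per line; P3,P4 runs 00..11 left to right):
  rows 0-3 [P1,P2=00]: 0011  = hex 3
  rows 4-7 [P1,P2=01]: 0011  = hex 3
  rows 8-11 [P1,P2=10]: 0011  = hex 3
  rows 12-15 [P1,P2=11]: 1111  = hex F
Output column (row 0 .. row 15) = 0011001100111111
Output column grouped in 4s = 0011 0011 0011 1111 = 0x333F
Convert to decimal digit by digit (value = value*16 + digit):
  3 -> 3
  3*16 + 3 = 51
  51*16 + 3 = 819
  819*16 + 15 (F) = 13119
Decimal = 13119

13119


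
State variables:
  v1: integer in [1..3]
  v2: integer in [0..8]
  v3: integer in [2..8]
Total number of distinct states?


State space = product of domain sizes of all variables.
Domain sizes:
  v1 (integer in [1..3]): 3
  v2 (integer in [0..8]): 9
  v3 (integer in [2..8]): 7
Product = 3 * 9 * 7 = 189

189


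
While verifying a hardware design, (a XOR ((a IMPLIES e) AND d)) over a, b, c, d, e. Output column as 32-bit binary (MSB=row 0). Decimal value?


Formula: (a XOR ((a IMPLIES e) AND d)) over a, b, c, d, e (32 rows)
Evaluate each row (bits = a,b,c,d,e, MSB first):
  row 0 [00000]: (0 XOR ((0 IMPLIES 0) AND 0)) -> 0
  row 1 [00001]: (0 XOR ((0 IMPLIES 1) AND 0)) -> 0
  row 2 [00010]: (0 XOR ((0 IMPLIES 0) AND 1)) -> 1
  row 3 [00011]: (0 XOR ((0 IMPLIES 1) AND 1)) -> 1
  row 4 [00100]: (0 XOR ((0 IMPLIES 0) AND 0)) -> 0
  row 5 [00101]: (0 XOR ((0 IMPLIES 1) AND 0)) -> 0
  row 6 [00110]: (0 XOR ((0 IMPLIES 0) AND 1)) -> 1
  row 7 [00111]: (0 XOR ((0 IMPLIES 1) AND 1)) -> 1
  row 8 [01000]: (0 XOR ((0 IMPLIES 0) AND 0)) -> 0
  row 9 [01001]: (0 XOR ((0 IMPLIES 1) AND 0)) -> 0
  row 10 [01010]: (0 XOR ((0 IMPLIES 0) AND 1)) -> 1
  row 11 [01011]: (0 XOR ((0 IMPLIES 1) AND 1)) -> 1
  row 12 [01100]: (0 XOR ((0 IMPLIES 0) AND 0)) -> 0
  row 13 [01101]: (0 XOR ((0 IMPLIES 1) AND 0)) -> 0
  row 14 [01110]: (0 XOR ((0 IMPLIES 0) AND 1)) -> 1
  row 15 [01111]: (0 XOR ((0 IMPLIES 1) AND 1)) -> 1
  row 16 [10000]: (1 XOR ((1 IMPLIES 0) AND 0)) -> 1
  row 17 [10001]: (1 XOR ((1 IMPLIES 1) AND 0)) -> 1
  row 18 [10010]: (1 XOR ((1 IMPLIES 0) AND 1)) -> 1
  row 19 [10011]: (1 XOR ((1 IMPLIES 1) AND 1)) -> 0
  row 20 [10100]: (1 XOR ((1 IMPLIES 0) AND 0)) -> 1
  row 21 [10101]: (1 XOR ((1 IMPLIES 1) AND 0)) -> 1
  row 22 [10110]: (1 XOR ((1 IMPLIES 0) AND 1)) -> 1
  row 23 [10111]: (1 XOR ((1 IMPLIES 1) AND 1)) -> 0
  row 24 [11000]: (1 XOR ((1 IMPLIES 0) AND 0)) -> 1
  row 25 [11001]: (1 XOR ((1 IMPLIES 1) AND 0)) -> 1
  row 26 [11010]: (1 XOR ((1 IMPLIES 0) AND 1)) -> 1
  row 27 [11011]: (1 XOR ((1 IMPLIES 1) AND 1)) -> 0
  row 28 [11100]: (1 XOR ((1 IMPLIES 0) AND 0)) -> 1
  row 29 [11101]: (1 XOR ((1 IMPLIES 1) AND 0)) -> 1
  row 30 [11110]: (1 XOR ((1 IMPLIES 0) AND 1)) -> 1
  row 31 [11111]: (1 XOR ((1 IMPLIES 1) AND 1)) -> 0
Full result column, 4 rows per line (a,b,c fixed per line; d,e runs 00..11 left to right):
  rows 0-3 [a,b,c=000]: 0011  = hex 3
  rows 4-7 [a,b,c=001]: 0011  = hex 3
  rows 8-11 [a,b,c=010]: 0011  = hex 3
  rows 12-15 [a,b,c=011]: 0011  = hex 3
  rows 16-19 [a,b,c=100]: 1110  = hex E
  rows 20-23 [a,b,c=101]: 1110  = hex E
  rows 24-27 [a,b,c=110]: 1110  = hex E
  rows 28-31 [a,b,c=111]: 1110  = hex E
Output column (row 0 .. row 31) = 00110011001100111110111011101110
Output column grouped in 4s = 0011 0011 0011 0011 1110 1110 1110 1110 = 0x3333EEEE
Convert to decimal digit by digit (value = value*16 + digit):
  3 -> 3
  3*16 + 3 = 51
  51*16 + 3 = 819
  819*16 + 3 = 13107
  13107*16 + 14 (E) = 209726
  209726*16 + 14 (E) = 3355630
  3355630*16 + 14 (E) = 53690094
  53690094*16 + 14 (E) = 859041518
Decimal = 859041518

859041518


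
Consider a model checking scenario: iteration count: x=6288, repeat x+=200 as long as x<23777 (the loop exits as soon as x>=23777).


Step 1: x goes from 6288 toward 23777 by 200; the body runs while x<23777, so iterations = ceil((bound-start)/step)
Step 2: Distance=17489
Step 3: ceil(17489/200)=88

88


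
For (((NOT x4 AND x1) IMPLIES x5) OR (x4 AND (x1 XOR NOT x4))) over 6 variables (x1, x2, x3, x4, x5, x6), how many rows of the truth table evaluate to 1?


Formula: (((NOT x4 AND x1) IMPLIES x5) OR (x4 AND (x1 XOR NOT x4))) over 6 vars (64 rows)
Evaluate each row (x1, x2, x3, x4, x5, x6 as bits, MSB first):
  row 0 [000000]: (((NOT 0 AND 0) IMPLIES 0) OR (0 AND (0 XOR NOT 0))) -> 1
  row 1 [000001]: (((NOT 0 AND 0) IMPLIES 0) OR (0 AND (0 XOR NOT 0))) -> 1
  row 2 [000010]: (((NOT 0 AND 0) IMPLIES 1) OR (0 AND (0 XOR NOT 0))) -> 1
  row 3 [000011]: (((NOT 0 AND 0) IMPLIES 1) OR (0 AND (0 XOR NOT 0))) -> 1
  row 4 [000100]: (((NOT 1 AND 0) IMPLIES 0) OR (1 AND (0 XOR NOT 1))) -> 1
  (every remaining row is evaluated the same way; all 64 results are listed next)
Full result column, 8 rows per line (x1,x2,x3 fixed per line; x4,x5,x6 runs 000..111 left to right):
  rows 0-7 [x1,x2,x3=000]: 11111111  (ones: 8)
  rows 8-15 [x1,x2,x3=001]: 11111111  (ones: 8)
  rows 16-23 [x1,x2,x3=010]: 11111111  (ones: 8)
  rows 24-31 [x1,x2,x3=011]: 11111111  (ones: 8)
  rows 32-39 [x1,x2,x3=100]: 00111111  (ones: 6)
  rows 40-47 [x1,x2,x3=101]: 00111111  (ones: 6)
  rows 48-55 [x1,x2,x3=110]: 00111111  (ones: 6)
  rows 56-63 [x1,x2,x3=111]: 00111111  (ones: 6)
Count of 1-rows = 8+8+8+8+6+6+6+6 = 56

56
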